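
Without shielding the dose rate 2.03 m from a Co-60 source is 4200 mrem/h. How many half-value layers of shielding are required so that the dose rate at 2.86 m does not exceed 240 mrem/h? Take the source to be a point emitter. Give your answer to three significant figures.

3.14 half-value layers

At 2.86 m, distance alone gives (2.03/2.86)² = 0.5038, so 4200 × 0.5038 = 2116 mrem/h.
Further attenuation needed: 2116/240 = 8.817.
n = log₂(8.817) = 3.140 half-value layers.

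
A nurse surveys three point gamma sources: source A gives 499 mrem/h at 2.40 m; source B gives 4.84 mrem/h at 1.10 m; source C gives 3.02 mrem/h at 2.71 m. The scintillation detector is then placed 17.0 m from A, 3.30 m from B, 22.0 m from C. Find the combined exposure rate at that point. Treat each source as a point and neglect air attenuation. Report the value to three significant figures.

Each source contributes Iᵢ·(dᵢ/rᵢ)²; contributions add.
A: 499 × (2.40/17.0)² = 9.945 mrem/h
B: 4.84 × (1.10/3.30)² = 0.5378 mrem/h
C: 3.02 × (2.71/22.0)² = 0.04582 mrem/h
Total = 9.945 + 0.5378 + 0.04582 = 10.53 mrem/h.

10.5 mrem/h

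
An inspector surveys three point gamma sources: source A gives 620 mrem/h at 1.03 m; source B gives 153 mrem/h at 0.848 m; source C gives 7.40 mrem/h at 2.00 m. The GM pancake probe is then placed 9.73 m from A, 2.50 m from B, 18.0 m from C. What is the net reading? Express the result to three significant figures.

By superposition, sum each source's inverse-square contribution:
A: 620 × (1.03/9.73)² = 6.948 mrem/h
B: 153 × (0.848/2.50)² = 17.60 mrem/h
C: 7.40 × (2.00/18.0)² = 0.09136 mrem/h
Total = 6.948 + 17.60 + 0.09136 = 24.64 mrem/h.

24.6 mrem/h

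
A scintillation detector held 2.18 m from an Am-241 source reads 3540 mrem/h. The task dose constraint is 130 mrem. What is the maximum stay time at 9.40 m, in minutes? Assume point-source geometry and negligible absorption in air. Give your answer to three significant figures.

By the inverse-square law, rate at 9.40 m:
3540 × (2.18/9.40)² = 3540 × 0.05378 = 190.4 mrem/h.
Stay time = 130 mrem ÷ 190.4 mrem/h = 0.6828 h = 40.97 min.

41.0 min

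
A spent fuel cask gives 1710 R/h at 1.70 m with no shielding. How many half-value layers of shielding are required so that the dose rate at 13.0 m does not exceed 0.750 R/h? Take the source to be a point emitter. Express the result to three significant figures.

At 13.0 m, distance alone gives (1.70/13.0)² = 0.01710, so 1710 × 0.01710 = 29.24 R/h.
Further attenuation needed: 29.24/0.750 = 38.99.
n = log₂(38.99) = 5.285 half-value layers.

5.29 half-value layers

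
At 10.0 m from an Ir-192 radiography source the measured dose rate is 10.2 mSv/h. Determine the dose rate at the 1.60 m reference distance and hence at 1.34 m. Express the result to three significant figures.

Applying the 1/r² law,
At 1.60 m: 10.2 × (10.0/1.60)² = 10.2 × 39.06 = 398.4 mSv/h
At 1.34 m: 398.4 × (1.60/1.34)² = 398.4 × 1.426 = 568.1 mSv/h.

398 mSv/h; 568 mSv/h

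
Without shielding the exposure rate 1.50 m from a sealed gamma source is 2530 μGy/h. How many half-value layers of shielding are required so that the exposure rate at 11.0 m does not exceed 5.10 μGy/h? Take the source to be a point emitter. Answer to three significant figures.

At 11.0 m, distance alone gives (1.50/11.0)² = 0.01860, so 2530 × 0.01860 = 47.06 μGy/h.
Further attenuation needed: 47.06/5.10 = 9.227.
n = log₂(9.227) = 3.206 half-value layers.

3.21 half-value layers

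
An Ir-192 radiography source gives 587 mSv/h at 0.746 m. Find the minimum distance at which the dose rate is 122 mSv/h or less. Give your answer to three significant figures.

1.64 m

Since intensity falls as 1/r², d₂ = d₁·√(I₁/I₂).
I₁/I₂ = 587/122 = 4.811, so d₂ = 0.746 × √4.811 = 1.636 m.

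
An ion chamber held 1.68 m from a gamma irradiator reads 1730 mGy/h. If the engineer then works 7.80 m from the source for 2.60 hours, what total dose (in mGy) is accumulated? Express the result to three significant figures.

Intensity scales as (d₁/d₂)², so rate at 7.80 m:
(1.68/7.80)² = 0.04639, so 1730 × 0.04639 = 80.25 mGy/h.
Dose = rate × time = 80.25 mGy/h × 2.600 h = 208.7 mGy.

209 mGy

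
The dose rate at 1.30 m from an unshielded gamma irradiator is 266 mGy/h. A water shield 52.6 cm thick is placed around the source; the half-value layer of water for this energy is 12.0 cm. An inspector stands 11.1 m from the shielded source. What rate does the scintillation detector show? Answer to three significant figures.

Distance alone: (1.30/11.1)² = 0.01372, so 266 × 0.01372 = 3.650 mGy/h.
Shield: 52.6/12.0 = 4.383 half-value layers → attenuation 2^(−4.383) = 0.04793.
Combined: 3.650 × 0.04793 = 0.1749 mGy/h.

0.175 mGy/h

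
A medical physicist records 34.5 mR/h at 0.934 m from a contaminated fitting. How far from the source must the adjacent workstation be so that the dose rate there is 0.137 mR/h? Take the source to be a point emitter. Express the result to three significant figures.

14.8 m

Using I₁d₁² = I₂d₂², d₂ = d₁·√(I₁/I₂).
I₁/I₂ = 34.5/0.137 = 251.8, so d₂ = 0.934 × √251.8 = 14.82 m.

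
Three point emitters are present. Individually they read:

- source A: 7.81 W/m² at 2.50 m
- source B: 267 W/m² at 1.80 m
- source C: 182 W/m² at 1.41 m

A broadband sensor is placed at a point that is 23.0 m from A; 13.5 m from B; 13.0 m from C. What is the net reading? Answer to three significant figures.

Each source contributes Iᵢ·(dᵢ/rᵢ)²; contributions add.
A: 7.81 × (2.50/23.0)² = 0.09227 W/m²
B: 267 × (1.80/13.5)² = 4.747 W/m²
C: 182 × (1.41/13.0)² = 2.141 W/m²
Total = 0.09227 + 4.747 + 2.141 = 6.980 W/m².

6.98 W/m²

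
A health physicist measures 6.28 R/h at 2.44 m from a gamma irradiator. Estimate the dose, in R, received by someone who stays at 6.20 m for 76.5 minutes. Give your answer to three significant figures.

Applying the 1/r² law, rate at 6.20 m:
6.28 × (2.44/6.20)² = 6.28 × 0.1549 = 0.9728 R/h.
Dose = rate × time = 0.9728 R/h × 1.275 h = 1.240 R.

1.24 R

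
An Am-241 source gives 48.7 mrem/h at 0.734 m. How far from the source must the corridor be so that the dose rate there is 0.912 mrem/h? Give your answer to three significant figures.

5.36 m

Since intensity falls as 1/r², d₂ = d₁·√(I₁/I₂).
I₁/I₂ = 48.7/0.912 = 53.40, so d₂ = 0.734 × √53.40 = 5.364 m.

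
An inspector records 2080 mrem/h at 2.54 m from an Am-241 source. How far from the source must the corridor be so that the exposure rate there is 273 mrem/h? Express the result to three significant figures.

7.01 m

Intensity scales as (d₁/d₂)², so d₂ = d₁·√(I₁/I₂).
I₁/I₂ = 2080/273 = 7.619, so d₂ = 2.54 × √7.619 = 7.011 m.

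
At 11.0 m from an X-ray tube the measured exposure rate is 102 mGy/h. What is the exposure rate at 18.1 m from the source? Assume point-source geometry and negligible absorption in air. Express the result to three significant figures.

Intensity scales as (d₁/d₂)², so scaling from 11.0 m to 18.1 m:
(11.0/18.1)² = 0.3693, so 102 × 0.3693 = 37.67 mGy/h.

37.7 mGy/h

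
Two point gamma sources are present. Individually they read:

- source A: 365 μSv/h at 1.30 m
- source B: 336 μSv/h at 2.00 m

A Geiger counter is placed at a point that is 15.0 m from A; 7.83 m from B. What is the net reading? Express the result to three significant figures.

24.7 μSv/h

By superposition, sum each source's inverse-square contribution:
A: 365 × (1.30/15.0)² = 2.742 μSv/h
B: 336 × (2.00/7.83)² = 21.92 μSv/h
Total = 2.742 + 21.92 = 24.66 μSv/h.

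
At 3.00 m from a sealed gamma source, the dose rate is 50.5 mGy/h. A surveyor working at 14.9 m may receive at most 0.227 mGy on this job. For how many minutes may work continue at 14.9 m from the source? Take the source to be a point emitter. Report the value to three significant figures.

6.65 min

By the inverse-square law, rate at 14.9 m:
50.5 × (3.00/14.9)² = 50.5 × 0.04054 = 2.047 mGy/h.
Stay time = 0.227 mGy ÷ 2.047 mGy/h = 0.1109 h = 6.654 min.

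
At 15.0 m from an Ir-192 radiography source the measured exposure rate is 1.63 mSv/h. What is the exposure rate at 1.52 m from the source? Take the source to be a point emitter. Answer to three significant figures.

159 mSv/h

Using I₁d₁² = I₂d₂², scaling from 15.0 m to 1.52 m:
1.63 × (15.0/1.52)² = 1.63 × 97.39 = 158.7 mSv/h.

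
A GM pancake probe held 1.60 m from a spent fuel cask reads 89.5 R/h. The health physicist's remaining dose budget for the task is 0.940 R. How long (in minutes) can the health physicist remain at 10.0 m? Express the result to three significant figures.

Since intensity falls as 1/r², rate at 10.0 m:
(1.60/10.0)² = 0.02560, so 89.5 × 0.02560 = 2.291 R/h.
Stay time = 0.940 R ÷ 2.291 R/h = 0.4103 h = 24.62 min.

24.6 min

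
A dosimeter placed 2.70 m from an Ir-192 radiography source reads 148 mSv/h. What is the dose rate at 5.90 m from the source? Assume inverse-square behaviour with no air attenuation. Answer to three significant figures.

Applying the 1/r² law, scaling from 2.70 m to 5.90 m:
(2.70/5.90)² = 0.2094, so 148 × 0.2094 = 30.99 mSv/h.

31.0 mSv/h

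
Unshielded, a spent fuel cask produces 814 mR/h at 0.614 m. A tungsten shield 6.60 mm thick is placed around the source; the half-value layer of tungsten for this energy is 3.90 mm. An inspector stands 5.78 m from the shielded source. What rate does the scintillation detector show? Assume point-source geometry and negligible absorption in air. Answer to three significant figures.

2.84 mR/h

Distance alone: 814 × (0.614/5.78)² = 814 × 0.01128 = 9.182 mR/h.
Shield: 6.60/3.90 = 1.692 half-value layers → attenuation 2^(−1.692) = 0.3095.
Combined: 9.182 × 0.3095 = 2.842 mR/h.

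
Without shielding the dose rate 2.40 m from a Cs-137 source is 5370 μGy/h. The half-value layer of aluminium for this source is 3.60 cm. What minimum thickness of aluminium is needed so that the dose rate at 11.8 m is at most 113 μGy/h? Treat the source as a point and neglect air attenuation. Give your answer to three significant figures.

At 11.8 m, distance alone gives (2.40/11.8)² = 0.04137, so 5370 × 0.04137 = 222.2 μGy/h.
Further attenuation needed: 222.2/113 = 1.966.
n = log₂(1.966) = 0.9753 half-value layers.
Thickness = 0.9753 × 3.60 cm = 3.511 cm.

3.51 cm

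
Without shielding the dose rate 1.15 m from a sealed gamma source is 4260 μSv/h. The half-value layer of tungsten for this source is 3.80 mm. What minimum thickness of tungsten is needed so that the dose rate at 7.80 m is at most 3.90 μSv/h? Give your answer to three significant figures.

At 7.80 m, distance alone gives 4260 × (1.15/7.80)² = 4260 × 0.02174 = 92.61 μSv/h.
Further attenuation needed: 92.61/3.90 = 23.75.
n = log₂(23.75) = 4.570 half-value layers.
Thickness = 4.570 × 3.80 mm = 17.37 mm.

17.4 mm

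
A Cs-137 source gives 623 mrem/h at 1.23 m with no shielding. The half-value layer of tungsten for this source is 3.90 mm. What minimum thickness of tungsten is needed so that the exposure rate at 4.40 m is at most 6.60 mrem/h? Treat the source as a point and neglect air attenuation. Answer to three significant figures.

11.2 mm

At 4.40 m, distance alone gives 623 × (1.23/4.40)² = 623 × 0.07815 = 48.69 mrem/h.
Further attenuation needed: 48.69/6.60 = 7.377.
n = log₂(7.377) = 2.883 half-value layers.
Thickness = 2.883 × 3.90 mm = 11.24 mm.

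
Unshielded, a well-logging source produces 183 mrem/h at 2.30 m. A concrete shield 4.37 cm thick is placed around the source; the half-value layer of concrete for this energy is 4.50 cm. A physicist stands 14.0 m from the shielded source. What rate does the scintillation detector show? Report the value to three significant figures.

2.52 mrem/h

Distance alone: 183 × (2.30/14.0)² = 183 × 0.02699 = 4.939 mrem/h.
Shield: 4.37/4.50 = 0.9711 half-value layers → attenuation 2^(−0.9711) = 0.5101.
Combined: 4.939 × 0.5101 = 2.519 mrem/h.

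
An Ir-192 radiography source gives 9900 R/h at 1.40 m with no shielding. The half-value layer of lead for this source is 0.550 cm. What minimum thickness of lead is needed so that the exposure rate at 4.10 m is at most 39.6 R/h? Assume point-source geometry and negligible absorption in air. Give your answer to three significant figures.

2.68 cm

At 4.10 m, distance alone gives (1.40/4.10)² = 0.1166, so 9900 × 0.1166 = 1154 R/h.
Further attenuation needed: 1154/39.6 = 29.14.
n = log₂(29.14) = 4.865 half-value layers.
Thickness = 4.865 × 0.550 cm = 2.676 cm.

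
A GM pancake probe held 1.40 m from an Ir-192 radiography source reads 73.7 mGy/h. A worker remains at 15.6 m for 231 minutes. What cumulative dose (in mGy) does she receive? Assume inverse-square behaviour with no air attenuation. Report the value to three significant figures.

By the inverse-square law, rate at 15.6 m:
73.7 × (1.40/15.6)² = 73.7 × 0.008054 = 0.5936 mGy/h.
Dose = rate × time = 0.5936 mGy/h × 3.850 h = 2.285 mGy.

2.29 mGy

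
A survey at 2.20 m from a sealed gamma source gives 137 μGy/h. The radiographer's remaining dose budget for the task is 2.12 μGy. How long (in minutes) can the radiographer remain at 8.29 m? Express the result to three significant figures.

13.2 min

Applying the 1/r² law, rate at 8.29 m:
137 × (2.20/8.29)² = 137 × 0.07043 = 9.649 μGy/h.
Stay time = 2.12 μGy ÷ 9.649 μGy/h = 0.2197 h = 13.18 min.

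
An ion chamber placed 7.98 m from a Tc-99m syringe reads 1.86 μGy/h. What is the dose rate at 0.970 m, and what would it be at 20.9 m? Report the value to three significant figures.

126 μGy/h; 0.271 μGy/h

Since intensity falls as 1/r²,
At 0.970 m: (7.98/0.970)² = 67.68, so 1.86 × 67.68 = 125.9 μGy/h
At 20.9 m: (0.970/20.9)² = 0.002154, so 125.9 × 0.002154 = 0.2712 μGy/h.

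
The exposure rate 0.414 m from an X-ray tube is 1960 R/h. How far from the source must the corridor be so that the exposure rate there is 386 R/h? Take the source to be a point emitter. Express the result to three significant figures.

By the inverse-square law, d₂ = d₁·√(I₁/I₂).
I₁/I₂ = 1960/386 = 5.078, so d₂ = 0.414 × √5.078 = 0.9329 m.

0.933 m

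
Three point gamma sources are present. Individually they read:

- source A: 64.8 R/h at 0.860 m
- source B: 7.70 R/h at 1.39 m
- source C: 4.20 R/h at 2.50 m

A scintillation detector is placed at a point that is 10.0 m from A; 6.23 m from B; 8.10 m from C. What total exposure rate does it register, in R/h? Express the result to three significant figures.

By superposition, sum each source's inverse-square contribution:
A: 64.8 × (0.860/10.0)² = 0.4793 R/h
B: 7.70 × (1.39/6.23)² = 0.3833 R/h
C: 4.20 × (2.50/8.10)² = 0.4001 R/h
Total = 0.4793 + 0.3833 + 0.4001 = 1.263 R/h.

1.26 R/h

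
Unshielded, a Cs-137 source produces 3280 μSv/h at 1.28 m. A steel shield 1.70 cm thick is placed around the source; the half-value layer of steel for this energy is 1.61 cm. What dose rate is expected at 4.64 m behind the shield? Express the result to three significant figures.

Distance alone: (1.28/4.64)² = 0.07610, so 3280 × 0.07610 = 249.6 μSv/h.
Shield: 1.70/1.61 = 1.056 half-value layers → attenuation 2^(−1.056) = 0.4810.
Combined: 249.6 × 0.4810 = 120.1 μSv/h.

120 μSv/h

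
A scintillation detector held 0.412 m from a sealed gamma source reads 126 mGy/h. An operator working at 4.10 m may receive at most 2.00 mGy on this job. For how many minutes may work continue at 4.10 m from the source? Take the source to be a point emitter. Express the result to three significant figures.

94.3 min

Using I₁d₁² = I₂d₂², rate at 4.10 m:
(0.412/4.10)² = 0.01010, so 126 × 0.01010 = 1.273 mGy/h.
Stay time = 2.00 mGy ÷ 1.273 mGy/h = 1.571 h = 94.26 min.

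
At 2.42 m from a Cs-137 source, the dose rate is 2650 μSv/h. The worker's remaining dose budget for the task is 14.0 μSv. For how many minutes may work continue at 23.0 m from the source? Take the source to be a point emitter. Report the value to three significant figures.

Applying the 1/r² law, rate at 23.0 m:
2650 × (2.42/23.0)² = 2650 × 0.01107 = 29.34 μSv/h.
Stay time = 14.0 μSv ÷ 29.34 μSv/h = 0.4772 h = 28.63 min.

28.6 min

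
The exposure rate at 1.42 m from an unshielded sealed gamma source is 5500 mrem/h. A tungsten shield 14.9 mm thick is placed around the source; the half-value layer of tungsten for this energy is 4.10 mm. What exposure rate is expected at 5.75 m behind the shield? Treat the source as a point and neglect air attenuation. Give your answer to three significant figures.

Distance alone: 5500 × (1.42/5.75)² = 5500 × 0.06099 = 335.4 mrem/h.
Shield: 14.9/4.10 = 3.634 half-value layers → attenuation 2^(−3.634) = 0.08055.
Combined: 335.4 × 0.08055 = 27.02 mrem/h.

27.0 mrem/h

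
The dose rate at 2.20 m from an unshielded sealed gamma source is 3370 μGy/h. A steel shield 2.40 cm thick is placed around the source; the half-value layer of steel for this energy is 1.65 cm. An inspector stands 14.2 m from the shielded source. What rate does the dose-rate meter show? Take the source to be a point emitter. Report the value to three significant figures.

29.5 μGy/h

Distance alone: (2.20/14.2)² = 0.02400, so 3370 × 0.02400 = 80.88 μGy/h.
Shield: 2.40/1.65 = 1.455 half-value layers → attenuation 2^(−1.455) = 0.3648.
Combined: 80.88 × 0.3648 = 29.51 μGy/h.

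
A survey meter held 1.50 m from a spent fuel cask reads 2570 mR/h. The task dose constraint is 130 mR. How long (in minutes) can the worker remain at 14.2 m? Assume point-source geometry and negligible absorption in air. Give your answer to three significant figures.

Intensity scales as (d₁/d₂)², so rate at 14.2 m:
(1.50/14.2)² = 0.01116, so 2570 × 0.01116 = 28.68 mR/h.
Stay time = 130 mR ÷ 28.68 mR/h = 4.533 h = 272.0 min.

272 min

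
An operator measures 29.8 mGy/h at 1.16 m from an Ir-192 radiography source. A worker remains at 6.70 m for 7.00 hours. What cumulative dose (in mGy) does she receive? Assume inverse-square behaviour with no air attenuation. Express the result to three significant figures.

By the inverse-square law, rate at 6.70 m:
29.8 × (1.16/6.70)² = 29.8 × 0.02998 = 0.8934 mGy/h.
Dose = rate × time = 0.8934 mGy/h × 7.000 h = 6.254 mGy.

6.25 mGy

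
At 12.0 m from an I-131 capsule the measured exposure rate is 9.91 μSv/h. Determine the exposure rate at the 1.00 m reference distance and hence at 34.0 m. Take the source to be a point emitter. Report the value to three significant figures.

1430 μSv/h; 1.23 μSv/h

By the inverse-square law,
At 1.00 m: 9.91 × (12.0/1.00)² = 9.91 × 144.0 = 1427 μSv/h
At 34.0 m: (1.00/34.0)² = 0.0008651, so 1427 × 0.0008651 = 1.234 μSv/h.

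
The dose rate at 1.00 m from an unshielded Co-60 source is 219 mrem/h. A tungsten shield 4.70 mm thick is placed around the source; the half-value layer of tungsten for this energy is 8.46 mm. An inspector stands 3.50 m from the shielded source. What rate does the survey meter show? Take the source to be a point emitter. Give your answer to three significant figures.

12.2 mrem/h

Distance alone: 219 × (1.00/3.50)² = 219 × 0.08163 = 17.88 mrem/h.
Shield: 4.70/8.46 = 0.5556 half-value layers → attenuation 2^(−0.5556) = 0.6804.
Combined: 17.88 × 0.6804 = 12.17 mrem/h.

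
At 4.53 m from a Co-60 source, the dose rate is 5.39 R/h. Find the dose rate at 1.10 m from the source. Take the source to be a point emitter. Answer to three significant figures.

91.4 R/h

By the inverse-square law, the rate at 1.10 m is
(4.53/1.10)² = 16.96, so 5.39 × 16.96 = 91.41 R/h.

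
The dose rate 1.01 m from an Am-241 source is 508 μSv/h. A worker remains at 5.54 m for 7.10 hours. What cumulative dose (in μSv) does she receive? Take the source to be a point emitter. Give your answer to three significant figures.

Applying the 1/r² law, rate at 5.54 m:
508 × (1.01/5.54)² = 508 × 0.03324 = 16.89 μSv/h.
Dose = rate × time = 16.89 μSv/h × 7.100 h = 119.9 μSv.

120 μSv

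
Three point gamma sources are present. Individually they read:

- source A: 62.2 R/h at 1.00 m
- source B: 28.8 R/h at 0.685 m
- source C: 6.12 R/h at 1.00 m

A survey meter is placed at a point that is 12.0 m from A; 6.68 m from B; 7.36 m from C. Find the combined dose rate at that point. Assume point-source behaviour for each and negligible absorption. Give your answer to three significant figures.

By superposition, sum each source's inverse-square contribution:
A: 62.2 × (1.00/12.0)² = 0.4319 R/h
B: 28.8 × (0.685/6.68)² = 0.3028 R/h
C: 6.12 × (1.00/7.36)² = 0.1130 R/h
Total = 0.4319 + 0.3028 + 0.1130 = 0.8477 R/h.

0.848 R/h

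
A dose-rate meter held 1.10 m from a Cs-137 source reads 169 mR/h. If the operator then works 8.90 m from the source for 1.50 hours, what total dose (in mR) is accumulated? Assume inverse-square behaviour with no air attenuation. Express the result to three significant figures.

3.87 mR

Since intensity falls as 1/r², rate at 8.90 m:
(1.10/8.90)² = 0.01528, so 169 × 0.01528 = 2.582 mR/h.
Dose = rate × time = 2.582 mR/h × 1.500 h = 3.873 mR.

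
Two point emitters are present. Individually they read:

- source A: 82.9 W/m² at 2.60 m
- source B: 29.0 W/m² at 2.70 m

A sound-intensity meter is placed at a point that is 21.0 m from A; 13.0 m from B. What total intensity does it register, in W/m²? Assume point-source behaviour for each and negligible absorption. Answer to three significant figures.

2.52 W/m²

Each source contributes Iᵢ·(dᵢ/rᵢ)²; contributions add.
A: 82.9 × (2.60/21.0)² = 1.271 W/m²
B: 29.0 × (2.70/13.0)² = 1.251 W/m²
Total = 1.271 + 1.251 = 2.522 W/m².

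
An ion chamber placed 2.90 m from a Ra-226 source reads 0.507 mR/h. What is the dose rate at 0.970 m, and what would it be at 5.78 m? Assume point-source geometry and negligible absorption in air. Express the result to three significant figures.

Since intensity falls as 1/r²,
At 0.970 m: 0.507 × (2.90/0.970)² = 0.507 × 8.938 = 4.532 mR/h
At 5.78 m: (0.970/5.78)² = 0.02816, so 4.532 × 0.02816 = 0.1276 mR/h.

4.53 mR/h; 0.128 mR/h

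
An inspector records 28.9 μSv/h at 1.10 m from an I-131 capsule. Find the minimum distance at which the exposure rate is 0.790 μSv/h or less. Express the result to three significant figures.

Using I₁d₁² = I₂d₂², d₂ = d₁·√(I₁/I₂).
I₁/I₂ = 28.9/0.790 = 36.58, so d₂ = 1.10 × √36.58 = 6.653 m.

6.65 m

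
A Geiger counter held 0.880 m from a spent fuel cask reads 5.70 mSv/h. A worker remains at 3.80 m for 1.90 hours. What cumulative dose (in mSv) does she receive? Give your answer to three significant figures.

0.581 mSv

By the inverse-square law, rate at 3.80 m:
5.70 × (0.880/3.80)² = 5.70 × 0.05363 = 0.3057 mSv/h.
Dose = rate × time = 0.3057 mSv/h × 1.900 h = 0.5808 mSv.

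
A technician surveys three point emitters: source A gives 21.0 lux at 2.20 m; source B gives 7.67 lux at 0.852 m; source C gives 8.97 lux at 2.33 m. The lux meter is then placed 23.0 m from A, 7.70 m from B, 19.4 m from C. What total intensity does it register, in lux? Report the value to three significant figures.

Each source contributes Iᵢ·(dᵢ/rᵢ)²; contributions add.
A: 21.0 × (2.20/23.0)² = 0.1921 lux
B: 7.67 × (0.852/7.70)² = 0.09391 lux
C: 8.97 × (2.33/19.4)² = 0.1294 lux
Total = 0.1921 + 0.09391 + 0.1294 = 0.4154 lux.

0.415 lux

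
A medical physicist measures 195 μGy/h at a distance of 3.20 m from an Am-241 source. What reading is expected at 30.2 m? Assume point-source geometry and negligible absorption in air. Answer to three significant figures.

Intensity scales as (d₁/d₂)², so the rate at 30.2 m is
(3.20/30.2)² = 0.01123, so 195 × 0.01123 = 2.190 μGy/h.

2.19 μGy/h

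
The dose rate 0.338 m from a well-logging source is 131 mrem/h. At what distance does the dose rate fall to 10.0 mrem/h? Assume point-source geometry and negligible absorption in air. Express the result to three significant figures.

Since intensity falls as 1/r², d₂ = d₁·√(I₁/I₂).
I₁/I₂ = 131/10.0 = 13.10, so d₂ = 0.338 × √13.10 = 1.223 m.

1.22 m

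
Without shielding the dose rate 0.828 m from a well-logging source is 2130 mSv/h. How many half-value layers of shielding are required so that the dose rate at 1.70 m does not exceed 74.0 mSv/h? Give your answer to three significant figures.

At 1.70 m, distance alone gives (0.828/1.70)² = 0.2372, so 2130 × 0.2372 = 505.2 mSv/h.
Further attenuation needed: 505.2/74.0 = 6.827.
n = log₂(6.827) = 2.771 half-value layers.

2.77 half-value layers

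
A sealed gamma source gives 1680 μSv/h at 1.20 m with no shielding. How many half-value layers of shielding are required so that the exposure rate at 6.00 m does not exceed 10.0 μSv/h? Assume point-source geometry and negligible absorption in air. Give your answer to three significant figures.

At 6.00 m, distance alone gives (1.20/6.00)² = 0.04000, so 1680 × 0.04000 = 67.20 μSv/h.
Further attenuation needed: 67.20/10.0 = 6.720.
n = log₂(6.720) = 2.748 half-value layers.

2.75 half-value layers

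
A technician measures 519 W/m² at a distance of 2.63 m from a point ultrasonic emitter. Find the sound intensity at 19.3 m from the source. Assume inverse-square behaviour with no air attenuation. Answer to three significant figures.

By the inverse-square law, the rate at 19.3 m is
(2.63/19.3)² = 0.01857, so 519 × 0.01857 = 9.638 W/m².

9.64 W/m²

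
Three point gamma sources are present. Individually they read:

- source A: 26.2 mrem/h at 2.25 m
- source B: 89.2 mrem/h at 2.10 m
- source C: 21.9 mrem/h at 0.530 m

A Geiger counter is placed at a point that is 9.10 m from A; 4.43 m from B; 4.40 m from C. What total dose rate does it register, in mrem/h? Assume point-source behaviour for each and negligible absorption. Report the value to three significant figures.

By superposition, sum each source's inverse-square contribution:
A: 26.2 × (2.25/9.10)² = 1.602 mrem/h
B: 89.2 × (2.10/4.43)² = 20.04 mrem/h
C: 21.9 × (0.530/4.40)² = 0.3178 mrem/h
Total = 1.602 + 20.04 + 0.3178 = 21.96 mrem/h.

22.0 mrem/h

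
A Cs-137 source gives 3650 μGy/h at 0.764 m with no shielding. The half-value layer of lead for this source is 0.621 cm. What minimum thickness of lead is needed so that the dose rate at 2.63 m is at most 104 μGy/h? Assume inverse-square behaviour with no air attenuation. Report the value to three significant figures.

At 2.63 m, distance alone gives (0.764/2.63)² = 0.08439, so 3650 × 0.08439 = 308.0 μGy/h.
Further attenuation needed: 308.0/104 = 2.962.
n = log₂(2.962) = 1.567 half-value layers.
Thickness = 1.567 × 0.621 cm = 0.9731 cm.

0.973 cm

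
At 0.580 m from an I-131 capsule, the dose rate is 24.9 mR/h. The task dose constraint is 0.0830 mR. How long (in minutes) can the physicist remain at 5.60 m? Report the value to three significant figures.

18.6 min

Intensity scales as (d₁/d₂)², so rate at 5.60 m:
24.9 × (0.580/5.60)² = 24.9 × 0.01073 = 0.2672 mR/h.
Stay time = 0.0830 mR ÷ 0.2672 mR/h = 0.3106 h = 18.64 min.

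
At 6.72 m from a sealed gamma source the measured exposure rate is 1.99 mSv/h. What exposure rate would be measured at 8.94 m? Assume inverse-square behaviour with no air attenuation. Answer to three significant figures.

By the inverse-square law, scaling from 6.72 m to 8.94 m:
(6.72/8.94)² = 0.5650, so 1.99 × 0.5650 = 1.124 mSv/h.

1.12 mSv/h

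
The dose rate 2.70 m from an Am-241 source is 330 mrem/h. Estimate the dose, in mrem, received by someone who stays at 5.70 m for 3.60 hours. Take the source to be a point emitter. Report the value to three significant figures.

267 mrem

Intensity scales as (d₁/d₂)², so rate at 5.70 m:
(2.70/5.70)² = 0.2244, so 330 × 0.2244 = 74.05 mrem/h.
Dose = rate × time = 74.05 mrem/h × 3.600 h = 266.6 mrem.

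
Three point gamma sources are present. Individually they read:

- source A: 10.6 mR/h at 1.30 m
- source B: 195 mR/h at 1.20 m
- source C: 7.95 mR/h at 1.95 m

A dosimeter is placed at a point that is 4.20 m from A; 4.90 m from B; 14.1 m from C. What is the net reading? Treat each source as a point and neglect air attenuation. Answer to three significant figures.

By superposition, sum each source's inverse-square contribution:
A: 10.6 × (1.30/4.20)² = 1.016 mR/h
B: 195 × (1.20/4.90)² = 11.70 mR/h
C: 7.95 × (1.95/14.1)² = 0.1521 mR/h
Total = 1.016 + 11.70 + 0.1521 = 12.87 mR/h.

12.9 mR/h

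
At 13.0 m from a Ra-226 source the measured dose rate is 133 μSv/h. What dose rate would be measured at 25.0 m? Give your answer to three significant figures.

Applying the 1/r² law, scaling from 13.0 m to 25.0 m:
133 × (13.0/25.0)² = 133 × 0.2704 = 35.96 μSv/h.

36.0 μSv/h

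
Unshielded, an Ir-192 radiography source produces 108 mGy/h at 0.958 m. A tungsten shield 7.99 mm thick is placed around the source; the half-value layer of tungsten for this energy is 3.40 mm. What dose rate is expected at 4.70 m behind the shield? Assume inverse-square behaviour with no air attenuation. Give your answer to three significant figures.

Distance alone: 108 × (0.958/4.70)² = 108 × 0.04155 = 4.487 mGy/h.
Shield: 7.99/3.40 = 2.350 half-value layers → attenuation 2^(−2.350) = 0.1961.
Combined: 4.487 × 0.1961 = 0.8799 mGy/h.

0.880 mGy/h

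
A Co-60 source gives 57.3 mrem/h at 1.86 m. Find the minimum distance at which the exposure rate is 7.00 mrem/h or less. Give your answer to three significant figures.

By the inverse-square law, d₂ = d₁·√(I₁/I₂).
I₁/I₂ = 57.3/7.00 = 8.186, so d₂ = 1.86 × √8.186 = 5.322 m.

5.32 m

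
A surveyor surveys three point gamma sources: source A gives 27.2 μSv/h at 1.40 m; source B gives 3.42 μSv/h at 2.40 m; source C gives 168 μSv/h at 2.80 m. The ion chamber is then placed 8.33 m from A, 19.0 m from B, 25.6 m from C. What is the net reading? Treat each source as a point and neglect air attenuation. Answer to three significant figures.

2.83 μSv/h

Each source contributes Iᵢ·(dᵢ/rᵢ)²; contributions add.
A: 27.2 × (1.40/8.33)² = 0.7683 μSv/h
B: 3.42 × (2.40/19.0)² = 0.05457 μSv/h
C: 168 × (2.80/25.6)² = 2.010 μSv/h
Total = 0.7683 + 0.05457 + 2.010 = 2.833 μSv/h.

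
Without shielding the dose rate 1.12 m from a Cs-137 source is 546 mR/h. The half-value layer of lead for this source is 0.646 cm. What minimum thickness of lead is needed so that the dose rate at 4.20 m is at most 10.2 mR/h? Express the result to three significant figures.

At 4.20 m, distance alone gives 546 × (1.12/4.20)² = 546 × 0.07111 = 38.83 mR/h.
Further attenuation needed: 38.83/10.2 = 3.807.
n = log₂(3.807) = 1.929 half-value layers.
Thickness = 1.929 × 0.646 cm = 1.246 cm.

1.25 cm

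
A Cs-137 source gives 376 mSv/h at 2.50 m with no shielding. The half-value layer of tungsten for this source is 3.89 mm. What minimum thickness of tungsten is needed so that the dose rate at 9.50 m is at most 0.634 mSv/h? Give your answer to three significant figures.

20.9 mm

At 9.50 m, distance alone gives (2.50/9.50)² = 0.06925, so 376 × 0.06925 = 26.04 mSv/h.
Further attenuation needed: 26.04/0.634 = 41.07.
n = log₂(41.07) = 5.360 half-value layers.
Thickness = 5.360 × 3.89 mm = 20.85 mm.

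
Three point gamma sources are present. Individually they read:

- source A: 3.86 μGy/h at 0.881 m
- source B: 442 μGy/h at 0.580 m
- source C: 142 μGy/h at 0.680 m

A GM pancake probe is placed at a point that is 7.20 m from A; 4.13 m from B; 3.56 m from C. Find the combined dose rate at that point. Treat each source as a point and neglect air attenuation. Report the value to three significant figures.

Each source contributes Iᵢ·(dᵢ/rᵢ)²; contributions add.
A: 3.86 × (0.881/7.20)² = 0.05779 μGy/h
B: 442 × (0.580/4.13)² = 8.717 μGy/h
C: 142 × (0.680/3.56)² = 5.181 μGy/h
Total = 0.05779 + 8.717 + 5.181 = 13.96 μGy/h.

14.0 μGy/h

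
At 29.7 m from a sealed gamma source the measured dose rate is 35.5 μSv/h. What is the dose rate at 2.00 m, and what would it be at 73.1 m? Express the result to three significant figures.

Using I₁d₁² = I₂d₂²,
At 2.00 m: (29.7/2.00)² = 220.5, so 35.5 × 220.5 = 7828 μSv/h
At 73.1 m: 7828 × (2.00/73.1)² = 7828 × 0.0007486 = 5.860 μSv/h.

7830 μSv/h; 5.86 μSv/h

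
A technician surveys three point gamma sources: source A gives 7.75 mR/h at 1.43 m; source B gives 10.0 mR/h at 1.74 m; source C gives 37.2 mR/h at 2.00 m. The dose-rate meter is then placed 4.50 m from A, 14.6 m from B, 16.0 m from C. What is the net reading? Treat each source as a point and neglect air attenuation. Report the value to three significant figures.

Each source contributes Iᵢ·(dᵢ/rᵢ)²; contributions add.
A: 7.75 × (1.43/4.50)² = 0.7826 mR/h
B: 10.0 × (1.74/14.6)² = 0.1420 mR/h
C: 37.2 × (2.00/16.0)² = 0.5813 mR/h
Total = 0.7826 + 0.1420 + 0.5813 = 1.506 mR/h.

1.51 mR/h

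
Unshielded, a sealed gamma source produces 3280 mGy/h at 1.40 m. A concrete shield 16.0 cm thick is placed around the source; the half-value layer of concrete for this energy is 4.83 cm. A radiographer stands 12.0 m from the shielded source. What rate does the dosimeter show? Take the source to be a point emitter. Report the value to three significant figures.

Distance alone: 3280 × (1.40/12.0)² = 3280 × 0.01361 = 44.64 mGy/h.
Shield: 16.0/4.83 = 3.313 half-value layers → attenuation 2^(−3.313) = 0.1006.
Combined: 44.64 × 0.1006 = 4.491 mGy/h.

4.49 mGy/h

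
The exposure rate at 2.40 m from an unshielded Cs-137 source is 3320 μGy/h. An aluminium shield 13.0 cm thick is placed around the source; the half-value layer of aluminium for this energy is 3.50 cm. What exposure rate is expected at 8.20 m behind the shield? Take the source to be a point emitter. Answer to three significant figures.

21.7 μGy/h

Distance alone: 3320 × (2.40/8.20)² = 3320 × 0.08566 = 284.4 μGy/h.
Shield: 13.0/3.50 = 3.714 half-value layers → attenuation 2^(−3.714) = 0.07620.
Combined: 284.4 × 0.07620 = 21.67 μGy/h.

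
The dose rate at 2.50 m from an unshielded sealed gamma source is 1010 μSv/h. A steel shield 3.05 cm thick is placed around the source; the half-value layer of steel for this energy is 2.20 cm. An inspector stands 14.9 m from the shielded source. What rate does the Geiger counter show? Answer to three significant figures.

Distance alone: 1010 × (2.50/14.9)² = 1010 × 0.02815 = 28.43 μSv/h.
Shield: 3.05/2.20 = 1.386 half-value layers → attenuation 2^(−1.386) = 0.3826.
Combined: 28.43 × 0.3826 = 10.88 μSv/h.

10.9 μSv/h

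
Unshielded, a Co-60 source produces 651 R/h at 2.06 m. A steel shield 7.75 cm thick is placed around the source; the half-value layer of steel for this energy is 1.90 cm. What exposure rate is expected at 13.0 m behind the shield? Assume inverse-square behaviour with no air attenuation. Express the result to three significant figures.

Distance alone: 651 × (2.06/13.0)² = 651 × 0.02511 = 16.35 R/h.
Shield: 7.75/1.90 = 4.079 half-value layers → attenuation 2^(−4.079) = 0.05917.
Combined: 16.35 × 0.05917 = 0.9674 R/h.

0.967 R/h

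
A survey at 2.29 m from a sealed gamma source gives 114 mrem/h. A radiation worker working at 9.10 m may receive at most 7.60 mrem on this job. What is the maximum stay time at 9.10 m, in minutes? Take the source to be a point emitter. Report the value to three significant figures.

Since intensity falls as 1/r², rate at 9.10 m:
(2.29/9.10)² = 0.06333, so 114 × 0.06333 = 7.220 mrem/h.
Stay time = 7.60 mrem ÷ 7.220 mrem/h = 1.053 h = 63.18 min.

63.2 min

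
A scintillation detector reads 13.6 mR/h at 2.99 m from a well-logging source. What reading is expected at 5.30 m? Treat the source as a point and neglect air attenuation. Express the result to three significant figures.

Since intensity falls as 1/r², the rate at 5.30 m is
13.6 × (2.99/5.30)² = 13.6 × 0.3183 = 4.329 mR/h.

4.33 mR/h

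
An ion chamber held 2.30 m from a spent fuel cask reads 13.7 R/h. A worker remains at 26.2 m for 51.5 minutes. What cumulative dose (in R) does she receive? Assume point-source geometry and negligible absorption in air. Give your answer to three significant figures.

0.0906 R

Using I₁d₁² = I₂d₂², rate at 26.2 m:
13.7 × (2.30/26.2)² = 13.7 × 0.007706 = 0.1056 R/h.
Dose = rate × time = 0.1056 R/h × 0.8583 h = 0.09064 R.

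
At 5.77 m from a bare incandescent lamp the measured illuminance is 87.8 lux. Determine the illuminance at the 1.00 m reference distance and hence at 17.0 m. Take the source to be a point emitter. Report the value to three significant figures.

By the inverse-square law,
At 1.00 m: 87.8 × (5.77/1.00)² = 87.8 × 33.29 = 2923 lux
At 17.0 m: 2923 × (1.00/17.0)² = 2923 × 0.003460 = 10.11 lux.

2920 lux; 10.1 lux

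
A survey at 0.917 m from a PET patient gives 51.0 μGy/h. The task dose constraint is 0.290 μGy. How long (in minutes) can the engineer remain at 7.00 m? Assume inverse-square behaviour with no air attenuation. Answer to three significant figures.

Using I₁d₁² = I₂d₂², rate at 7.00 m:
(0.917/7.00)² = 0.01716, so 51.0 × 0.01716 = 0.8752 μGy/h.
Stay time = 0.290 μGy ÷ 0.8752 μGy/h = 0.3314 h = 19.88 min.

19.9 min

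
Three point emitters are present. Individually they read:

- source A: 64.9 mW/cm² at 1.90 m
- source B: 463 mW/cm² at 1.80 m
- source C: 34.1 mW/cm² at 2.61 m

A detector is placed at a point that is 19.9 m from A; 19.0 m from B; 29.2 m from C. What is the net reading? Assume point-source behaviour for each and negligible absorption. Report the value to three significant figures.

5.02 mW/cm²

Each source contributes Iᵢ·(dᵢ/rᵢ)²; contributions add.
A: 64.9 × (1.90/19.9)² = 0.5916 mW/cm²
B: 463 × (1.80/19.0)² = 4.155 mW/cm²
C: 34.1 × (2.61/29.2)² = 0.2724 mW/cm²
Total = 0.5916 + 4.155 + 0.2724 = 5.019 mW/cm².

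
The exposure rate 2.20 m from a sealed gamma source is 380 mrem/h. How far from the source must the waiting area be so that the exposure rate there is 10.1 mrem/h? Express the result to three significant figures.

Intensity scales as (d₁/d₂)², so d₂ = d₁·√(I₁/I₂).
I₁/I₂ = 380/10.1 = 37.62, so d₂ = 2.20 × √37.62 = 13.49 m.

13.5 m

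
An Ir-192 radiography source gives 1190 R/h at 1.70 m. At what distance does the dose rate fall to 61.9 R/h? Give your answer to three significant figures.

7.45 m

Applying the 1/r² law, d₂ = d₁·√(I₁/I₂).
I₁/I₂ = 1190/61.9 = 19.22, so d₂ = 1.70 × √19.22 = 7.453 m.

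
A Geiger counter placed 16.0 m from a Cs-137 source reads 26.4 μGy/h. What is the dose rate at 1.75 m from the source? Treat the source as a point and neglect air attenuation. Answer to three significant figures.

2210 μGy/h

By the inverse-square law, scaling from 16.0 m to 1.75 m:
(16.0/1.75)² = 83.59, so 26.4 × 83.59 = 2207 μGy/h.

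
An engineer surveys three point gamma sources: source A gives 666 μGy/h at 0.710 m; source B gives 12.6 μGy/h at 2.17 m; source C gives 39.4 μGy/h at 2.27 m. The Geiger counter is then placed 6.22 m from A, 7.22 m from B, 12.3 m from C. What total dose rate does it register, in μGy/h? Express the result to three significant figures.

By superposition, sum each source's inverse-square contribution:
A: 666 × (0.710/6.22)² = 8.678 μGy/h
B: 12.6 × (2.17/7.22)² = 1.138 μGy/h
C: 39.4 × (2.27/12.3)² = 1.342 μGy/h
Total = 8.678 + 1.138 + 1.342 = 11.16 μGy/h.

11.2 μGy/h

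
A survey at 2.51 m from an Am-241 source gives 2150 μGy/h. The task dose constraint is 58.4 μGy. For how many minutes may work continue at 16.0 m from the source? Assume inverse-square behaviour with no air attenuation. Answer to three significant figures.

66.2 min

Intensity scales as (d₁/d₂)², so rate at 16.0 m:
(2.51/16.0)² = 0.02461, so 2150 × 0.02461 = 52.91 μGy/h.
Stay time = 58.4 μGy ÷ 52.91 μGy/h = 1.104 h = 66.24 min.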